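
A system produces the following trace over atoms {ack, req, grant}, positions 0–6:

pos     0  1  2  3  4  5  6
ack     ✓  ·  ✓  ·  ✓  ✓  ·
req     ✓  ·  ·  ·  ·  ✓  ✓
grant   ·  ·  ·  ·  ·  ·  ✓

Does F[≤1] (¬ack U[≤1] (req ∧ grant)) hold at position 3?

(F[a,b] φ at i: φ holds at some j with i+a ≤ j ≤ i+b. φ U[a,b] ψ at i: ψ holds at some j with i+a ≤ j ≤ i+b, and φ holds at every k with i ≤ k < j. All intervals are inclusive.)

Check (¬ack U[≤1] (req ∧ grant)) at each j in [3,4]:
  j=3: fails
  j=4: fails
No position in the window satisfies it → formula fails.

No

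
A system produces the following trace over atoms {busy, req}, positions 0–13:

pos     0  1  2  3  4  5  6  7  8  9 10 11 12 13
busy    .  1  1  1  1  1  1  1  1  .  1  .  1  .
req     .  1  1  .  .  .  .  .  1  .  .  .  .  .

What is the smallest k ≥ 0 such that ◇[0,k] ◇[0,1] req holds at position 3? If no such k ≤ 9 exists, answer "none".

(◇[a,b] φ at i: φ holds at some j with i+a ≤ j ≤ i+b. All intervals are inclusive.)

Scan j = 3,4,… for ◇[0,1] req:
  j=3: fails
  j=4: fails
  j=5: fails
  j=6: fails
  j=7: holds
First hit at j=7, so smallest k = 7-3 = 4.

4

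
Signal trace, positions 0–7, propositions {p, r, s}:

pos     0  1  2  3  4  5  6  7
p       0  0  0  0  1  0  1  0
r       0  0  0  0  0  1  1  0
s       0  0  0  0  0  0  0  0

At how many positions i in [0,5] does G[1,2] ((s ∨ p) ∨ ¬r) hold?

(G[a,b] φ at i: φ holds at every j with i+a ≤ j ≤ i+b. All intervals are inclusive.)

Evaluate at each i in [0,5]:
  i=0: ✓ (all of [1,2])
  i=1: ✓ (all of [2,3])
  i=2: ✓ (all of [3,4])
  i=3: ✗ (fails at j=5)
  i=4: ✗ (fails at j=5)
  i=5: ✓ (all of [6,7])
Positions where it holds: {0, 1, 2, 5} → 4.

4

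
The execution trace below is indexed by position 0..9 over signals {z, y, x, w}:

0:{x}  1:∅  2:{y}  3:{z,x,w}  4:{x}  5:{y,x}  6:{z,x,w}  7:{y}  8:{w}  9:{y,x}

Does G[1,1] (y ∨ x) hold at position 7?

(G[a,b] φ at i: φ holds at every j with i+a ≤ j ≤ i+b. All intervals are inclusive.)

False

Check (y ∨ x) at every j in [8,8]:
  j=8: false
Fails at j=8 → formula fails.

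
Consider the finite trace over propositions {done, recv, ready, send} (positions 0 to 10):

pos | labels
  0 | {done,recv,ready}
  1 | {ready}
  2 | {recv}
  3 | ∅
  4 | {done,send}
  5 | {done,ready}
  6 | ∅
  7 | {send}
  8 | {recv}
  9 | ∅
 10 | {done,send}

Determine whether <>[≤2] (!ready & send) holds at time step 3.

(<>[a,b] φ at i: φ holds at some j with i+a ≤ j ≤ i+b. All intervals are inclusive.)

Yes

Check (!ready & send) at each j in [3,5]:
  j=3: false
  j=4: true
  j=5: false
Found at j=4 → formula holds.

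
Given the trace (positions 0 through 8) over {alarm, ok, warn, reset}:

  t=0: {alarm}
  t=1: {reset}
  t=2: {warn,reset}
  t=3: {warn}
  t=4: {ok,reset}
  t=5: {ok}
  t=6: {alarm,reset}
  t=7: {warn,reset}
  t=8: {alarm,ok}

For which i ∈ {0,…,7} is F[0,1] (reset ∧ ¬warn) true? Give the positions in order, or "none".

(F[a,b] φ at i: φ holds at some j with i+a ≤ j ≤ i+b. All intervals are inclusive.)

Evaluate at each i in [0,7]:
  i=0: ✓ (witness j=1)
  i=1: ✓ (witness j=1)
  i=2: ✗ (none in [2,3])
  i=3: ✓ (witness j=4)
  i=4: ✓ (witness j=4)
  i=5: ✓ (witness j=6)
  i=6: ✓ (witness j=6)
  i=7: ✗ (none in [7,8])

0, 1, 3, 4, 5, 6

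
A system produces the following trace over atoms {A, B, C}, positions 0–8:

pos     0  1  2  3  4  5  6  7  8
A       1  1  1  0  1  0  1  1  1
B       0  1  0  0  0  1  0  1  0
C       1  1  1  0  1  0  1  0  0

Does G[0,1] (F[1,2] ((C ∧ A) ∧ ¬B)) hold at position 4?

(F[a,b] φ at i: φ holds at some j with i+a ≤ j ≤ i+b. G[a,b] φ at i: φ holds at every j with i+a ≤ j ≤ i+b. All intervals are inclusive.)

Check F[1,2] ((C ∧ A) ∧ ¬B) at every j in [4,5]:
  j=4: holds (witness at 6)
  j=5: holds (witness at 6)
All positions satisfy it → formula holds.

Holds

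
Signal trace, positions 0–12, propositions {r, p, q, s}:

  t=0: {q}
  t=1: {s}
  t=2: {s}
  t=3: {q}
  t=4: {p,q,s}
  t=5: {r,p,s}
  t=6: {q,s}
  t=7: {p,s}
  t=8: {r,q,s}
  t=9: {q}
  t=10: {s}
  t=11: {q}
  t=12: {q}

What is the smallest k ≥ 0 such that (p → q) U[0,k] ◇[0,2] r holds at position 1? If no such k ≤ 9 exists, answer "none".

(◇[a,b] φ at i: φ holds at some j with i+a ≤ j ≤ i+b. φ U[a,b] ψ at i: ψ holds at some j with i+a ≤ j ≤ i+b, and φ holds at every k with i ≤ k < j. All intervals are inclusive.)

Need earliest j ≥ 1 with ◇[0,2] r, and (p → q) at every k in [1,j-1].
  j=1: rhs fails.
  j=2: rhs fails.
  j=3: rhs holds; lhs holds on [1,2]. k = 2.

2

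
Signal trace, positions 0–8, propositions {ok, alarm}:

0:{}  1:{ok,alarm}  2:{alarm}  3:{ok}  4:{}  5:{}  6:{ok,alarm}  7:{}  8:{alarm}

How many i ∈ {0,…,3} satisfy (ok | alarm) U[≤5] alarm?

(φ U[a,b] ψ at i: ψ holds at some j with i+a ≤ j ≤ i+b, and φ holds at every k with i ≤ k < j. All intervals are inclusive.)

2

Evaluate at each i in [0,3]:
  i=0: ✗ (lhs fails at k=0 before rhs at j=1)
  i=1: ✓ (rhs at j=1)
  i=2: ✓ (rhs at j=2)
  i=3: ✗ (lhs fails at k=4 before rhs at j=6)
Positions where it holds: {1, 2} → 2.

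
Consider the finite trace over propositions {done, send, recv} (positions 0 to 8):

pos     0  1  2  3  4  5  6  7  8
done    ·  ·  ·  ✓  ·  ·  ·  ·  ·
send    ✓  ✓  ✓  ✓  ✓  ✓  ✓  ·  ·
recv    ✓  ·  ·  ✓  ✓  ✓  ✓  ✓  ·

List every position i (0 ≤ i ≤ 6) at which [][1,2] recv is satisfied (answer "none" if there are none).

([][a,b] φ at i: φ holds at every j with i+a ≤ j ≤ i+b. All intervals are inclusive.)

2, 3, 4, 5

Evaluate at each i in [0,6]:
  i=0: ✗ (fails at j=1)
  i=1: ✗ (fails at j=2)
  i=2: ✓ (all of [3,4])
  i=3: ✓ (all of [4,5])
  i=4: ✓ (all of [5,6])
  i=5: ✓ (all of [6,7])
  i=6: ✗ (fails at j=8)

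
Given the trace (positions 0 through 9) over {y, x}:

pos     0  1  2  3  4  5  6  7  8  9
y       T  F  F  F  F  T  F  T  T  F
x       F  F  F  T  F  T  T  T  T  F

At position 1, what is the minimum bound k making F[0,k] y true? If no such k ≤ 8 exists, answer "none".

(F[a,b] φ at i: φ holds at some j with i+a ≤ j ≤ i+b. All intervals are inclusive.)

Scan j = 1,2,… for y:
  j=1: fails
  j=2: fails
  j=3: fails
  j=4: fails
  j=5: holds
First hit at j=5, so smallest k = 5-1 = 4.

4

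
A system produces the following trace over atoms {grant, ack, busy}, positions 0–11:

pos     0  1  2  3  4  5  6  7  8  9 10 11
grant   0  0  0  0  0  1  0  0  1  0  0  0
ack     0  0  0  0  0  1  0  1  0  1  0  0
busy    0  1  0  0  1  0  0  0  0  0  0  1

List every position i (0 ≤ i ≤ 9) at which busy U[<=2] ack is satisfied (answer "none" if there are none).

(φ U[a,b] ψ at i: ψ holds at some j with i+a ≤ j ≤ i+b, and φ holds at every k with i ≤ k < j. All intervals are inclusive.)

4, 5, 7, 9

Evaluate at each i in [0,9]:
  i=0: ✗ (no rhs in [0,2])
  i=1: ✗ (no rhs in [1,3])
  i=2: ✗ (no rhs in [2,4])
  i=3: ✗ (lhs fails at k=3 before rhs at j=5)
  i=4: ✓ (rhs at j=5; lhs holds on [4,4])
  i=5: ✓ (rhs at j=5)
  i=6: ✗ (lhs fails at k=6 before rhs at j=7)
  i=7: ✓ (rhs at j=7)
  i=8: ✗ (lhs fails at k=8 before rhs at j=9)
  i=9: ✓ (rhs at j=9)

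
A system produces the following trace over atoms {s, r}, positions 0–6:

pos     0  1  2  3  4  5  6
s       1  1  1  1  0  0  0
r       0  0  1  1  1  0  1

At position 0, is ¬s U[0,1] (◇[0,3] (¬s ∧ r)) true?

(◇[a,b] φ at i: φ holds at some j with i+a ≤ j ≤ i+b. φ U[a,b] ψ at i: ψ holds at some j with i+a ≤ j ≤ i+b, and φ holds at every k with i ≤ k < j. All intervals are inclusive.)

Need some j in [0,1] with ◇[0,3] (¬s ∧ r), and ¬s at every k in [0,j-1].
  j=0: ◇[0,3] (¬s ∧ r) — fails (none in [0,3]).
  j=1: ◇[0,3] (¬s ∧ r) holds, but ¬s fails at k=0 → not this j.
No j in the window works → until fails.

Does not hold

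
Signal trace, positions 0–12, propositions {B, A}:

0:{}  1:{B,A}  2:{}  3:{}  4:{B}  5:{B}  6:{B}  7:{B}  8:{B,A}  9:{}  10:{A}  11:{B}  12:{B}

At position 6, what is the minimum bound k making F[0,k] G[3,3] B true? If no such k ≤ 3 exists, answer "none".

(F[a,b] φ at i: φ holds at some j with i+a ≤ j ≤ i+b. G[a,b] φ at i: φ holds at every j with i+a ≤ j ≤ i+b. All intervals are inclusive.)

2

Scan j = 6,7,… for G[3,3] B:
  j=6: fails
  j=7: fails
  j=8: holds
First hit at j=8, so smallest k = 8-6 = 2.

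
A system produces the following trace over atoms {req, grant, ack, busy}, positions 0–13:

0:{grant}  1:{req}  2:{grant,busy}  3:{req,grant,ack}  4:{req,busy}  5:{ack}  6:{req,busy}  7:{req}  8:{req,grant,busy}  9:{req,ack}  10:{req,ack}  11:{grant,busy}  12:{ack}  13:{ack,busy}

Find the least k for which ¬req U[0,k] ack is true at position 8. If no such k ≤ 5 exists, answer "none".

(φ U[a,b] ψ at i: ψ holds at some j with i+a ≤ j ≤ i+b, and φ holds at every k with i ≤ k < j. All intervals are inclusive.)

Need earliest j ≥ 8 with ack, and ¬req at every k in [8,j-1].
  j=8: rhs fails.
  j=9: rhs holds but lhs fails at k=8.
  j=10: rhs holds but lhs fails at k=8.
  j=11: rhs fails.
  j=12: rhs holds but lhs fails at k=8.
  j=13: rhs holds but lhs fails at k=8.
No witness within the range → none.

none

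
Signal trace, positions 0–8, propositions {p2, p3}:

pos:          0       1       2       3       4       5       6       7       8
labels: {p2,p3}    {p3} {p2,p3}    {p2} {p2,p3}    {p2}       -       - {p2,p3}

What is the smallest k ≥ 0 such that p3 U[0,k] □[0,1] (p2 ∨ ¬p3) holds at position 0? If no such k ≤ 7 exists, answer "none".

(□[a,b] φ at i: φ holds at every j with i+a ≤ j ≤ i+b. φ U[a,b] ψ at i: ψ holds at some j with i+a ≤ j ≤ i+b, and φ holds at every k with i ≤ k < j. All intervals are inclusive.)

2

Need earliest j ≥ 0 with □[0,1] (p2 ∨ ¬p3), and p3 at every k in [0,j-1].
  j=0: rhs fails.
  j=1: rhs fails.
  j=2: rhs holds; lhs holds on [0,1]. k = 2.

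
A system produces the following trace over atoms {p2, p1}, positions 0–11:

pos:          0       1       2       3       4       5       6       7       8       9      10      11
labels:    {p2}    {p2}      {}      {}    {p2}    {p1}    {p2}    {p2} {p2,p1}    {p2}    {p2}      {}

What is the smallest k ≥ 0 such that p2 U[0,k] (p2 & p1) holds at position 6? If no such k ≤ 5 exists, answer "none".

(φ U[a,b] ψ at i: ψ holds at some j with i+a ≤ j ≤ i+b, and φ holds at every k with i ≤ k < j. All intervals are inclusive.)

Need earliest j ≥ 6 with (p2 & p1), and p2 at every k in [6,j-1].
  j=6: rhs fails.
  j=7: rhs fails.
  j=8: rhs holds; lhs holds on [6,7]. k = 2.

2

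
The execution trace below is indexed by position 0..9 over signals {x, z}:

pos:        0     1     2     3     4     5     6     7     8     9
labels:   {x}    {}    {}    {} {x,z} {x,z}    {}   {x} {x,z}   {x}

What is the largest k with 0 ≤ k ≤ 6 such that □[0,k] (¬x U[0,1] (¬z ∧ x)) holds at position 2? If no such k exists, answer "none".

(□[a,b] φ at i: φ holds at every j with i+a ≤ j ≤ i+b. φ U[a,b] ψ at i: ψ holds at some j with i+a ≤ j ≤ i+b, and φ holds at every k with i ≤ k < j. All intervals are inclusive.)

(¬x U[0,1] (¬z ∧ x)) must hold from j=2 onward; find where it first fails.
  j=2: fails → no k works.

none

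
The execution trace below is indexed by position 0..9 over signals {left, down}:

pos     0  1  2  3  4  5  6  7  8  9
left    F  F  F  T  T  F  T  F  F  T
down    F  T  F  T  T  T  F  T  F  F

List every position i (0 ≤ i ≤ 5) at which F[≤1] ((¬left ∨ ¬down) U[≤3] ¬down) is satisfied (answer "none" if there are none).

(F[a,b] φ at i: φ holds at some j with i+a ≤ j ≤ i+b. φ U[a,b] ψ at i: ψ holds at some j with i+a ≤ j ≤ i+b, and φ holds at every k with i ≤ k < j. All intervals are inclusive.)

0, 1, 2, 4, 5

Evaluate at each i in [0,5]:
  i=0: ✓ (witness j=0)
  i=1: ✓ (witness j=1)
  i=2: ✓ (witness j=2)
  i=3: ✗ (none in [3,4])
  i=4: ✓ (witness j=5)
  i=5: ✓ (witness j=5)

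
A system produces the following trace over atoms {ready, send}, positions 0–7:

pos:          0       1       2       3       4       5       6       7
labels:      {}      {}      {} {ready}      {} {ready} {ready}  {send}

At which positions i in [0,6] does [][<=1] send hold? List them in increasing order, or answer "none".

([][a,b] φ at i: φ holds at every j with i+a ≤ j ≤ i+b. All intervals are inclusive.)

Evaluate at each i in [0,6]:
  i=0: ✗ (fails at j=0)
  i=1: ✗ (fails at j=1)
  i=2: ✗ (fails at j=2)
  i=3: ✗ (fails at j=3)
  i=4: ✗ (fails at j=4)
  i=5: ✗ (fails at j=5)
  i=6: ✗ (fails at j=6)

none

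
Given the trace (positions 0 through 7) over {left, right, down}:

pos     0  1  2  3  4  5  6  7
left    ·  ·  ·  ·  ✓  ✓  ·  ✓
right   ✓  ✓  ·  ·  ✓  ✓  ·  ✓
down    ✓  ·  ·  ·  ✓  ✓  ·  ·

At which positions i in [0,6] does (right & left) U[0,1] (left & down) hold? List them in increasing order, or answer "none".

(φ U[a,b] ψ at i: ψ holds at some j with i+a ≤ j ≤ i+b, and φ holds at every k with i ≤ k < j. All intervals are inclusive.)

4, 5

Evaluate at each i in [0,6]:
  i=0: ✗ (no rhs in [0,1])
  i=1: ✗ (no rhs in [1,2])
  i=2: ✗ (no rhs in [2,3])
  i=3: ✗ (lhs fails at k=3 before rhs at j=4)
  i=4: ✓ (rhs at j=4)
  i=5: ✓ (rhs at j=5)
  i=6: ✗ (no rhs in [6,7])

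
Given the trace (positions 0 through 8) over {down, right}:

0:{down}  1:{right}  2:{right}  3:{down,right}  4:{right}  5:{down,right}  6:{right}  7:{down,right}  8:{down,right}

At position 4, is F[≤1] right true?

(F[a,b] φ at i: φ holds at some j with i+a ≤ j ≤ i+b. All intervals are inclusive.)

Holds

Check right at each j in [4,5]:
  j=4: true
  j=5: true
Found at j=4 → formula holds.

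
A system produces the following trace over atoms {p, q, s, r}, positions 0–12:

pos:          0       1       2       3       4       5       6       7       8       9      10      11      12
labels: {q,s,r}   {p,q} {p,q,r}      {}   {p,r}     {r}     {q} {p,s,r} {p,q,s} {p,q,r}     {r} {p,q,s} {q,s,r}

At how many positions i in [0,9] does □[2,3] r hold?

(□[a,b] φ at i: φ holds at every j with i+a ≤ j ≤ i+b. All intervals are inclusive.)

2

Evaluate at each i in [0,9]:
  i=0: ✗ (fails at j=3)
  i=1: ✗ (fails at j=3)
  i=2: ✓ (all of [4,5])
  i=3: ✗ (fails at j=6)
  i=4: ✗ (fails at j=6)
  i=5: ✗ (fails at j=8)
  i=6: ✗ (fails at j=8)
  i=7: ✓ (all of [9,10])
  i=8: ✗ (fails at j=11)
  i=9: ✗ (fails at j=11)
Positions where it holds: {2, 7} → 2.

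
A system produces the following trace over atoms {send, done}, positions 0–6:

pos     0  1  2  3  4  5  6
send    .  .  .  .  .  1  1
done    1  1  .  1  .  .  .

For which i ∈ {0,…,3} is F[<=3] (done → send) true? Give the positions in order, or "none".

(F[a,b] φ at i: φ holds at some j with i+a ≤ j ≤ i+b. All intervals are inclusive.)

Evaluate at each i in [0,3]:
  i=0: ✓ (witness j=2)
  i=1: ✓ (witness j=2)
  i=2: ✓ (witness j=2)
  i=3: ✓ (witness j=4)

0, 1, 2, 3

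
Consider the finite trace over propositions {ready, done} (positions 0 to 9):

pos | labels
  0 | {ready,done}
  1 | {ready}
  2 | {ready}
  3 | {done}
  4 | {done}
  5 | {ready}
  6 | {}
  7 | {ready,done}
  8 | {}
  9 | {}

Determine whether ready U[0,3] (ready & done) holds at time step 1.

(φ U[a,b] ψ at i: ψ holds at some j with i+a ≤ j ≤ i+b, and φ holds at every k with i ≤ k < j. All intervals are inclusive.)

Need some j in [1,4] with (ready & done), and ready at every k in [1,j-1].
  j=1: (ready & done) false.
  j=2: (ready & done) false.
  j=3: (ready & done) false.
  j=4: (ready & done) false.
No j in the window works → until fails.

Does not hold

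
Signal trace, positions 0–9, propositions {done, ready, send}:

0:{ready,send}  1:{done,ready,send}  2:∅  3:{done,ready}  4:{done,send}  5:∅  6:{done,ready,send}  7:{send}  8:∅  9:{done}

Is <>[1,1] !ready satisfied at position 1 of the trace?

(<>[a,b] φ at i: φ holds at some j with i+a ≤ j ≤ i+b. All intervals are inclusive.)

Check !ready at each j in [2,2]:
  j=2: true
Found at j=2 → formula holds.

Yes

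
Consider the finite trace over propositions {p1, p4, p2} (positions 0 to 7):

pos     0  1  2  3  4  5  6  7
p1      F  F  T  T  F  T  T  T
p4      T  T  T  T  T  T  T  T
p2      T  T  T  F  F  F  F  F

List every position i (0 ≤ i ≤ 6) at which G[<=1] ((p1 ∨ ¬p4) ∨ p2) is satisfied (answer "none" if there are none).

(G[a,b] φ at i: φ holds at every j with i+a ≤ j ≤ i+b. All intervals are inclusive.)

0, 1, 2, 5, 6

Evaluate at each i in [0,6]:
  i=0: ✓ (all of [0,1])
  i=1: ✓ (all of [1,2])
  i=2: ✓ (all of [2,3])
  i=3: ✗ (fails at j=4)
  i=4: ✗ (fails at j=4)
  i=5: ✓ (all of [5,6])
  i=6: ✓ (all of [6,7])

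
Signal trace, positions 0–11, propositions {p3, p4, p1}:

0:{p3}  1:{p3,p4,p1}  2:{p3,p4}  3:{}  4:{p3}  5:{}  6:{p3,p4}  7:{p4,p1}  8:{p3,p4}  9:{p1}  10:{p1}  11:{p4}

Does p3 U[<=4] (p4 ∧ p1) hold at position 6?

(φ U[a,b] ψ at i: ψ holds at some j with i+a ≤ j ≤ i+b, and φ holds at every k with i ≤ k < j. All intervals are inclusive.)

Need some j in [6,10] with (p4 ∧ p1), and p3 at every k in [6,j-1].
  j=6: (p4 ∧ p1) false.
  j=7: (p4 ∧ p1) holds; p3 holds at every k in [6,6] → satisfied.

Holds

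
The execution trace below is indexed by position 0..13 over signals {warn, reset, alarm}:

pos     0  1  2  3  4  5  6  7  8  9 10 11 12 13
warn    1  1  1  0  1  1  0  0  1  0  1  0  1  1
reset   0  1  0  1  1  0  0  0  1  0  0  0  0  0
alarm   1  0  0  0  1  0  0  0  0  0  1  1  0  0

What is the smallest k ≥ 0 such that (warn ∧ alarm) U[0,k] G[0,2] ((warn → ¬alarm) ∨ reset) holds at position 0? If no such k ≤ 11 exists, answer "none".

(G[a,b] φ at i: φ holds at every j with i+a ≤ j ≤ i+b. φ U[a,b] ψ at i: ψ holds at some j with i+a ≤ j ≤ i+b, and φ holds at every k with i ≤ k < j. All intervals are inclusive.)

Need earliest j ≥ 0 with G[0,2] ((warn → ¬alarm) ∨ reset), and (warn ∧ alarm) at every k in [0,j-1].
  j=0: rhs fails.
  j=1: rhs holds; lhs holds on [0,0]. k = 1.

1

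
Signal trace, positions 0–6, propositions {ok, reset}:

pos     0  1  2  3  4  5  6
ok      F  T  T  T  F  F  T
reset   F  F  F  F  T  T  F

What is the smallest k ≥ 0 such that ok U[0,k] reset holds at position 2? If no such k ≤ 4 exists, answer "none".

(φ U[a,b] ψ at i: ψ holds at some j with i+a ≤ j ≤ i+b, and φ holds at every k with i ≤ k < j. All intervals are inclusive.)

2

Need earliest j ≥ 2 with reset, and ok at every k in [2,j-1].
  j=2: rhs fails.
  j=3: rhs fails.
  j=4: rhs holds; lhs holds on [2,3]. k = 2.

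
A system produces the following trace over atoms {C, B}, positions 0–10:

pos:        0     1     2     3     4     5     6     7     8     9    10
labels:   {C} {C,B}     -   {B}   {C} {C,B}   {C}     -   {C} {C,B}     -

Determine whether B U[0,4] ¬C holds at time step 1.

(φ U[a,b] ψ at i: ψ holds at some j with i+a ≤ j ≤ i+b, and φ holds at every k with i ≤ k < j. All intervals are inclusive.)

Need some j in [1,5] with ¬C, and B at every k in [1,j-1].
  j=1: ¬C false.
  j=2: ¬C holds; B holds at every k in [1,1] → satisfied.

Yes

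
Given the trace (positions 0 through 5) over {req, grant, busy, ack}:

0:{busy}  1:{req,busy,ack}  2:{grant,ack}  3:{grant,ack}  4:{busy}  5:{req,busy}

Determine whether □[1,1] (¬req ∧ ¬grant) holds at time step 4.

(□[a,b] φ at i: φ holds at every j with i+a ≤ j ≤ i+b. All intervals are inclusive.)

False

Check (¬req ∧ ¬grant) at every j in [5,5]:
  j=5: false
Fails at j=5 → formula fails.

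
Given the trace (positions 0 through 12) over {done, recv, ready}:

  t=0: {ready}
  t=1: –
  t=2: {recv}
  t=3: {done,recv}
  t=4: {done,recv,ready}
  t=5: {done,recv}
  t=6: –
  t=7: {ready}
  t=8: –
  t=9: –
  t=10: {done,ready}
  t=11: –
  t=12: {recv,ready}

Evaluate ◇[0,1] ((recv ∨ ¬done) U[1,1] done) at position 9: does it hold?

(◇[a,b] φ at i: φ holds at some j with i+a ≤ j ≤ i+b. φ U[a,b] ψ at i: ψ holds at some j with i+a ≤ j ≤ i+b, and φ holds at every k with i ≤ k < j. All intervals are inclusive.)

Check ((recv ∨ ¬done) U[1,1] done) at each j in [9,10]:
  j=9: holds
  j=10: fails
Found at j=9 → formula holds.

True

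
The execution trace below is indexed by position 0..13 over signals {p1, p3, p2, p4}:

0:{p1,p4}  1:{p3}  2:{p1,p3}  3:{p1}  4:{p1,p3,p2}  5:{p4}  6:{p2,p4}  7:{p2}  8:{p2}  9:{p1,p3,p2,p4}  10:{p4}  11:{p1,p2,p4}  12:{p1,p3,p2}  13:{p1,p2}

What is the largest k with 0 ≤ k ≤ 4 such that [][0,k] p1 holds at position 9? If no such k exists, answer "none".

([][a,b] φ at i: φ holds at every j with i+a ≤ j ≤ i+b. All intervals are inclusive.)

p1 must hold from j=9 onward; find where it first fails.
  j=9: holds
  j=10: fails
Holds on [9,9], so largest k = 0.

0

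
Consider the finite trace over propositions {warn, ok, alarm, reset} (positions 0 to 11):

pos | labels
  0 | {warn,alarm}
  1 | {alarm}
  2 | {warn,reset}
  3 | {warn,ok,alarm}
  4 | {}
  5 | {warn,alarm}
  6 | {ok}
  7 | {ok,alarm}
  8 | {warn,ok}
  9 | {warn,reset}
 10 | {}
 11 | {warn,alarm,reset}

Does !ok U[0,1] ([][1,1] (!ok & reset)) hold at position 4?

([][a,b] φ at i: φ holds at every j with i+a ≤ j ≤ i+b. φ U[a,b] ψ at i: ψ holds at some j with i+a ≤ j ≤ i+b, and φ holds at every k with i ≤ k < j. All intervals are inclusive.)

Does not hold

Need some j in [4,5] with [][1,1] (!ok & reset), and !ok at every k in [4,j-1].
  j=4: [][1,1] (!ok & reset) — fails at 5.
  j=5: [][1,1] (!ok & reset) — fails at 6.
No j in the window works → until fails.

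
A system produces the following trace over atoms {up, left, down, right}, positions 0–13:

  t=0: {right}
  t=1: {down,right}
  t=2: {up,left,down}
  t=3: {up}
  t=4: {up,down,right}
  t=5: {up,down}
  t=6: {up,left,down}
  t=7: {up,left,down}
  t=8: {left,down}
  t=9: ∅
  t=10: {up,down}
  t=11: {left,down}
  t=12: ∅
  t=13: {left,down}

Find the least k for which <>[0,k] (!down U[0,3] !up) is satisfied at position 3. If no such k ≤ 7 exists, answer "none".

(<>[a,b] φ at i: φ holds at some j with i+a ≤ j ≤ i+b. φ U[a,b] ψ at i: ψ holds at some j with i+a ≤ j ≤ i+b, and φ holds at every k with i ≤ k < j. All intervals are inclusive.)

Scan j = 3,4,… for (!down U[0,3] !up):
  j=3: fails
  j=4: fails
  j=5: fails
  j=6: fails
  j=7: fails
  j=8: holds
First hit at j=8, so smallest k = 8-3 = 5.

5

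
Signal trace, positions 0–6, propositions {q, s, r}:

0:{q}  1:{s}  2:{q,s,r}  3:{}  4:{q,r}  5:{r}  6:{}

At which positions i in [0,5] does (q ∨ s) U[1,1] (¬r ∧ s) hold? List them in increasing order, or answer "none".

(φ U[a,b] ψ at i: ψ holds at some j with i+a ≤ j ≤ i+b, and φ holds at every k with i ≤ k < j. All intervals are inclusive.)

Evaluate at each i in [0,5]:
  i=0: ✓ (rhs at j=1; lhs holds on [0,0])
  i=1: ✗ (no rhs in [2,2])
  i=2: ✗ (no rhs in [3,3])
  i=3: ✗ (no rhs in [4,4])
  i=4: ✗ (no rhs in [5,5])
  i=5: ✗ (no rhs in [6,6])

0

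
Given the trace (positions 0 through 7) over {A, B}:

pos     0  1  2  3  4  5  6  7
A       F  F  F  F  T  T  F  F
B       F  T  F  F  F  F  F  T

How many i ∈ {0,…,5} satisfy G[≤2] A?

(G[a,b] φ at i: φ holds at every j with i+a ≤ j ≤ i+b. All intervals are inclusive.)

0

Evaluate at each i in [0,5]:
  i=0: ✗ (fails at j=0)
  i=1: ✗ (fails at j=1)
  i=2: ✗ (fails at j=2)
  i=3: ✗ (fails at j=3)
  i=4: ✗ (fails at j=6)
  i=5: ✗ (fails at j=6)
Positions where it holds: {} → 0.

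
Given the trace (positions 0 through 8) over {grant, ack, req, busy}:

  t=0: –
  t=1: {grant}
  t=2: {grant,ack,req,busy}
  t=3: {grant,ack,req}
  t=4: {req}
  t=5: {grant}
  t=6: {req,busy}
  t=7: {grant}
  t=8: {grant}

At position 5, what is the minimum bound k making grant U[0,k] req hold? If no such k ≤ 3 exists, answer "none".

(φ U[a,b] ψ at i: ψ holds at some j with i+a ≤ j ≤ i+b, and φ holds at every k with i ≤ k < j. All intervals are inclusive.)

Need earliest j ≥ 5 with req, and grant at every k in [5,j-1].
  j=5: rhs fails.
  j=6: rhs holds; lhs holds on [5,5]. k = 1.

1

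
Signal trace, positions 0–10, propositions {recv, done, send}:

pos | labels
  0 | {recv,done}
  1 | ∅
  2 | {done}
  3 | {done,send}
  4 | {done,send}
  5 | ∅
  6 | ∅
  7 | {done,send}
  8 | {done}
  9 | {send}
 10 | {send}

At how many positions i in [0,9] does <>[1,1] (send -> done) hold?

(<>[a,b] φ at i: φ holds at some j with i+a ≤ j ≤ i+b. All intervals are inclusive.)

Evaluate at each i in [0,9]:
  i=0: ✓ (witness j=1)
  i=1: ✓ (witness j=2)
  i=2: ✓ (witness j=3)
  i=3: ✓ (witness j=4)
  i=4: ✓ (witness j=5)
  i=5: ✓ (witness j=6)
  i=6: ✓ (witness j=7)
  i=7: ✓ (witness j=8)
  i=8: ✗ (none in [9,9])
  i=9: ✗ (none in [10,10])
Positions where it holds: {0, 1, 2, 3, 4, 5, 6, 7} → 8.

8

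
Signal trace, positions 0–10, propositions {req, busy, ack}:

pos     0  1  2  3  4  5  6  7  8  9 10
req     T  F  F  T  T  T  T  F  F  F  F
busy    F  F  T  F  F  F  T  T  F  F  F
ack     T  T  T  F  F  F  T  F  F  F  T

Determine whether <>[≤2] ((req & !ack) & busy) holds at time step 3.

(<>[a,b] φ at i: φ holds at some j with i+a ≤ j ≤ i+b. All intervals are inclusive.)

Does not hold

Check ((req & !ack) & busy) at each j in [3,5]:
  j=3: false
  j=4: false
  j=5: false
No position in the window satisfies it → formula fails.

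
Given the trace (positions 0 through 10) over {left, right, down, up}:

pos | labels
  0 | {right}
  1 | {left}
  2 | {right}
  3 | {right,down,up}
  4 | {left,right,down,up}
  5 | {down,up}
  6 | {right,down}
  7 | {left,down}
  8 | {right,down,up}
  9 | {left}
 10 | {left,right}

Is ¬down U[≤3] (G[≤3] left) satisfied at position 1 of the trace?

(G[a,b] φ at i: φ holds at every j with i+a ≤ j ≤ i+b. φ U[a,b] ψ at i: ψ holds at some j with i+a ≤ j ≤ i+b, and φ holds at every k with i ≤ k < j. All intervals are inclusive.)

Does not hold

Need some j in [1,4] with G[≤3] left, and ¬down at every k in [1,j-1].
  j=1: G[≤3] left — fails at 2.
  j=2: G[≤3] left — fails at 2.
  j=3: G[≤3] left — fails at 3.
  j=4: G[≤3] left — fails at 5.
No j in the window works → until fails.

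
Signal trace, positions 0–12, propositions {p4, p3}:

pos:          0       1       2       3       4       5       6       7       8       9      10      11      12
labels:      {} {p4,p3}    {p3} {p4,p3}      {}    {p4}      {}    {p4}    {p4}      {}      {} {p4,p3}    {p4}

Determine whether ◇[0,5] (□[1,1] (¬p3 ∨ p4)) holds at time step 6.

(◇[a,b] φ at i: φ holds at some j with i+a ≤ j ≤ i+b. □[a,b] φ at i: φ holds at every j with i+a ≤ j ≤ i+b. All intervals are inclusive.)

Check □[1,1] (¬p3 ∨ p4) at each j in [6,11]:
  j=6: holds on [7,7]
  j=7: holds on [8,8]
  j=8: holds on [9,9]
  j=9: holds on [10,10]
  j=10: holds on [11,11]
  j=11: holds on [12,12]
Found at j=6 → formula holds.

True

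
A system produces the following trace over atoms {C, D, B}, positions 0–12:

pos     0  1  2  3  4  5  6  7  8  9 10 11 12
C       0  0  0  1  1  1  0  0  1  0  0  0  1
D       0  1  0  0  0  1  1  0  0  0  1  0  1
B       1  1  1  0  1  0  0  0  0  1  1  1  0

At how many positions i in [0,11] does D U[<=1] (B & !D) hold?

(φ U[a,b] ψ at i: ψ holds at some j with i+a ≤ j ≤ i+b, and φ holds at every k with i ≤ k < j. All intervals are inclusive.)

7

Evaluate at each i in [0,11]:
  i=0: ✓ (rhs at j=0)
  i=1: ✓ (rhs at j=2; lhs holds on [1,1])
  i=2: ✓ (rhs at j=2)
  i=3: ✗ (lhs fails at k=3 before rhs at j=4)
  i=4: ✓ (rhs at j=4)
  i=5: ✗ (no rhs in [5,6])
  i=6: ✗ (no rhs in [6,7])
  i=7: ✗ (no rhs in [7,8])
  i=8: ✗ (lhs fails at k=8 before rhs at j=9)
  i=9: ✓ (rhs at j=9)
  i=10: ✓ (rhs at j=11; lhs holds on [10,10])
  i=11: ✓ (rhs at j=11)
Positions where it holds: {0, 1, 2, 4, 9, 10, 11} → 7.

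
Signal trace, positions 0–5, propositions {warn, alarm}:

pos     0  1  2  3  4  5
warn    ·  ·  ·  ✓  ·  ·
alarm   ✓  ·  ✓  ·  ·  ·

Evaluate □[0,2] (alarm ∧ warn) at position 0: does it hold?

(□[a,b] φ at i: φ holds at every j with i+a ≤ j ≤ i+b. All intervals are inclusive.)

No

Check (alarm ∧ warn) at every j in [0,2]:
  j=0: false
  j=1: false
  j=2: false
Fails at j=0 → formula fails.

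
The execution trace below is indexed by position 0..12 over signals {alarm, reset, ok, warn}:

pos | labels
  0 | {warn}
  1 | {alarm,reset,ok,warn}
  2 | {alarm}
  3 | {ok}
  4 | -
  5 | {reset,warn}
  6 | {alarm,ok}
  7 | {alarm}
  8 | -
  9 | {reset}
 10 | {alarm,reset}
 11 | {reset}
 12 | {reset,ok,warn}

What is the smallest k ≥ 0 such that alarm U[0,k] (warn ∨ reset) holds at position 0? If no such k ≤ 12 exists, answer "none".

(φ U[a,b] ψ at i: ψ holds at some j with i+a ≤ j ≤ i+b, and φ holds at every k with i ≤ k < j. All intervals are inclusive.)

Need earliest j ≥ 0 with (warn ∨ reset), and alarm at every k in [0,j-1].
  j=0: rhs holds (empty prefix). k = 0.

0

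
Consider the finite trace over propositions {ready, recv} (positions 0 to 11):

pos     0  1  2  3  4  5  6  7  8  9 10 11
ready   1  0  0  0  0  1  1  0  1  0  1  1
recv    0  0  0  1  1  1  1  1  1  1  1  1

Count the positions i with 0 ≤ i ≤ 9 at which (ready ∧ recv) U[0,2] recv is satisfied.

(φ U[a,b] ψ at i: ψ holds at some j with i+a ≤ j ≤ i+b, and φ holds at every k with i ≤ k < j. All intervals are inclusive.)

Evaluate at each i in [0,9]:
  i=0: ✗ (no rhs in [0,2])
  i=1: ✗ (lhs fails at k=1 before rhs at j=3)
  i=2: ✗ (lhs fails at k=2 before rhs at j=3)
  i=3: ✓ (rhs at j=3)
  i=4: ✓ (rhs at j=4)
  i=5: ✓ (rhs at j=5)
  i=6: ✓ (rhs at j=6)
  i=7: ✓ (rhs at j=7)
  i=8: ✓ (rhs at j=8)
  i=9: ✓ (rhs at j=9)
Positions where it holds: {3, 4, 5, 6, 7, 8, 9} → 7.

7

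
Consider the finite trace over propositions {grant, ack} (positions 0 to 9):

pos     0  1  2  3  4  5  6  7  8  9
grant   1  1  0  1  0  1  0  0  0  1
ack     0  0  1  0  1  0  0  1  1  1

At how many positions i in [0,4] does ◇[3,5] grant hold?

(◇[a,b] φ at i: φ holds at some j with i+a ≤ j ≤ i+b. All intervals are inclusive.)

Evaluate at each i in [0,4]:
  i=0: ✓ (witness j=3)
  i=1: ✓ (witness j=5)
  i=2: ✓ (witness j=5)
  i=3: ✗ (none in [6,8])
  i=4: ✓ (witness j=9)
Positions where it holds: {0, 1, 2, 4} → 4.

4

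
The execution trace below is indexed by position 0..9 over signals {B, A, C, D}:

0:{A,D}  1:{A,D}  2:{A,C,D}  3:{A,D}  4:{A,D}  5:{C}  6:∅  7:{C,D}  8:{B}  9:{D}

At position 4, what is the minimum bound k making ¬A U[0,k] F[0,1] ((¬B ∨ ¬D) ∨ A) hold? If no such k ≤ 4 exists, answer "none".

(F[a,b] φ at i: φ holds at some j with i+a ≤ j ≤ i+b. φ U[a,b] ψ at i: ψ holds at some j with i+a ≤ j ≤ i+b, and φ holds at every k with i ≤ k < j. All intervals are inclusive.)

0

Need earliest j ≥ 4 with F[0,1] ((¬B ∨ ¬D) ∨ A), and ¬A at every k in [4,j-1].
  j=4: rhs holds (empty prefix). k = 0.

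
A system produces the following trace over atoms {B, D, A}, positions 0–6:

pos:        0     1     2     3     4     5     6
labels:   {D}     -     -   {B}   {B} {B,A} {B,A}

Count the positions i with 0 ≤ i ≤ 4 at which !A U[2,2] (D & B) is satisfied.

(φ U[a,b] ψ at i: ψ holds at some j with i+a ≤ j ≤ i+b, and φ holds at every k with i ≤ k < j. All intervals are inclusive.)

Evaluate at each i in [0,4]:
  i=0: ✗ (no rhs in [2,2])
  i=1: ✗ (no rhs in [3,3])
  i=2: ✗ (no rhs in [4,4])
  i=3: ✗ (no rhs in [5,5])
  i=4: ✗ (no rhs in [6,6])
Positions where it holds: {} → 0.

0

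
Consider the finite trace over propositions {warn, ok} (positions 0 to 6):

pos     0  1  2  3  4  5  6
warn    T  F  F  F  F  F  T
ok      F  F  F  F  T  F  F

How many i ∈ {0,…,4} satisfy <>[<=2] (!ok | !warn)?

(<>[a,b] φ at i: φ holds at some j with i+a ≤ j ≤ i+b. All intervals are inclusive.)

Evaluate at each i in [0,4]:
  i=0: ✓ (witness j=0)
  i=1: ✓ (witness j=1)
  i=2: ✓ (witness j=2)
  i=3: ✓ (witness j=3)
  i=4: ✓ (witness j=4)
Positions where it holds: {0, 1, 2, 3, 4} → 5.

5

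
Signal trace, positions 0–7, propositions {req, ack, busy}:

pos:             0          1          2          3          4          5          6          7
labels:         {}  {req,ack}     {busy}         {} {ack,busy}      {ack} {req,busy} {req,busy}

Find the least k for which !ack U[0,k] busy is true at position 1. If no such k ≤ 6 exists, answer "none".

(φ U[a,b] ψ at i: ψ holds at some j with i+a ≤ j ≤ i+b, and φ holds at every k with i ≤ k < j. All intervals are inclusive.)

Need earliest j ≥ 1 with busy, and !ack at every k in [1,j-1].
  j=1: rhs fails.
  j=2: rhs holds but lhs fails at k=1.
  j=3: rhs fails.
  j=4: rhs holds but lhs fails at k=1.
  j=5: rhs fails.
  j=6: rhs holds but lhs fails at k=1.
  j=7: rhs holds but lhs fails at k=1.
No witness within the range → none.

none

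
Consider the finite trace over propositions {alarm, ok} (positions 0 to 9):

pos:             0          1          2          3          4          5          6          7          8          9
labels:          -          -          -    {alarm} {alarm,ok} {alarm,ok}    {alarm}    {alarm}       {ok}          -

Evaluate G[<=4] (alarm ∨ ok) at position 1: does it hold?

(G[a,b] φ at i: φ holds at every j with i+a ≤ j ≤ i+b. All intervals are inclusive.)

False

Check (alarm ∨ ok) at every j in [1,5]:
  j=1: false
  j=2: false
  j=3: true
  j=4: true
  j=5: true
Fails at j=1 → formula fails.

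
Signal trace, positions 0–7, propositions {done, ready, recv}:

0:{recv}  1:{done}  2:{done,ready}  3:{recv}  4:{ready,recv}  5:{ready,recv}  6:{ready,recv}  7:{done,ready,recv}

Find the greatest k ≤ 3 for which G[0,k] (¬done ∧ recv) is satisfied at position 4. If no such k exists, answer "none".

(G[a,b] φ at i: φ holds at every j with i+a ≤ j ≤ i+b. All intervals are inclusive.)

2

(¬done ∧ recv) must hold from j=4 onward; find where it first fails.
  j=4: holds
  j=5: holds
  j=6: holds
  j=7: fails
Holds on [4,6], so largest k = 2.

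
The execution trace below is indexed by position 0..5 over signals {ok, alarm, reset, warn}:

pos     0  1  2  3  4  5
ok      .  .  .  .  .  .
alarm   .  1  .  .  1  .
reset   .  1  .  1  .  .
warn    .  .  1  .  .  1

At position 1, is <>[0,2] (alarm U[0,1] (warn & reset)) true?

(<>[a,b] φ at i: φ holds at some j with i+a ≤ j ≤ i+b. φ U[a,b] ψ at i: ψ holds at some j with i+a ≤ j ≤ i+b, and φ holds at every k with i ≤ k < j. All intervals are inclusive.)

False

Check (alarm U[0,1] (warn & reset)) at each j in [1,3]:
  j=1: fails
  j=2: fails
  j=3: fails
No position in the window satisfies it → formula fails.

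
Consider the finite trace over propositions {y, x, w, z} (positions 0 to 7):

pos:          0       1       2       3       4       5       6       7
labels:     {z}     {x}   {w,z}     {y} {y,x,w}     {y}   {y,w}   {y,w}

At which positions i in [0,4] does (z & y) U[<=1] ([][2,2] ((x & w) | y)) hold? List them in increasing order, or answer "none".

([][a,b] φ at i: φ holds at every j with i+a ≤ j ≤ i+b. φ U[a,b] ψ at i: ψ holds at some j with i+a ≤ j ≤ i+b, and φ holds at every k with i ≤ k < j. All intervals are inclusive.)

1, 2, 3, 4

Evaluate at each i in [0,4]:
  i=0: ✗ (lhs fails at k=0 before rhs at j=1)
  i=1: ✓ (rhs at j=1)
  i=2: ✓ (rhs at j=2)
  i=3: ✓ (rhs at j=3)
  i=4: ✓ (rhs at j=4)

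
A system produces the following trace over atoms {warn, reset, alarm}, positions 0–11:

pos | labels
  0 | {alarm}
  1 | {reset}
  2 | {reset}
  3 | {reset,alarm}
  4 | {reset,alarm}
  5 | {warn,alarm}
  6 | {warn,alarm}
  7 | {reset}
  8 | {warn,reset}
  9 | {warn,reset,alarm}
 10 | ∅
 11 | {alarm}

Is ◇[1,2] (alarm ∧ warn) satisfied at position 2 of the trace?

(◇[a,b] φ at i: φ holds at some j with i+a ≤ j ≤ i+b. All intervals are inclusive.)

No

Check (alarm ∧ warn) at each j in [3,4]:
  j=3: false
  j=4: false
No position in the window satisfies it → formula fails.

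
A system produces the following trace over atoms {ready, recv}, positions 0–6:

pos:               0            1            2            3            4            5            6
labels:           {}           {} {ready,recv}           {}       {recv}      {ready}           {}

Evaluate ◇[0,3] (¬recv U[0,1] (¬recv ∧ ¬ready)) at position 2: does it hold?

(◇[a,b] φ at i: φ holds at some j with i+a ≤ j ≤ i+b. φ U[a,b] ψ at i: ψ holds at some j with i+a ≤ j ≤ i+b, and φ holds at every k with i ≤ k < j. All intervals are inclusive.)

Holds

Check (¬recv U[0,1] (¬recv ∧ ¬ready)) at each j in [2,5]:
  j=2: fails
  j=3: holds
  j=4: fails
  j=5: holds
Found at j=3 → formula holds.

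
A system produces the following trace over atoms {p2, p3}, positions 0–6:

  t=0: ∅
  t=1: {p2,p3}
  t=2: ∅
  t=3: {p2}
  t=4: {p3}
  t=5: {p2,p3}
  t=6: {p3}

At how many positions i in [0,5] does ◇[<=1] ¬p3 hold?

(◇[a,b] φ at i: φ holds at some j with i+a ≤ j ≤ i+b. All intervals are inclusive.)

Evaluate at each i in [0,5]:
  i=0: ✓ (witness j=0)
  i=1: ✓ (witness j=2)
  i=2: ✓ (witness j=2)
  i=3: ✓ (witness j=3)
  i=4: ✗ (none in [4,5])
  i=5: ✗ (none in [5,6])
Positions where it holds: {0, 1, 2, 3} → 4.

4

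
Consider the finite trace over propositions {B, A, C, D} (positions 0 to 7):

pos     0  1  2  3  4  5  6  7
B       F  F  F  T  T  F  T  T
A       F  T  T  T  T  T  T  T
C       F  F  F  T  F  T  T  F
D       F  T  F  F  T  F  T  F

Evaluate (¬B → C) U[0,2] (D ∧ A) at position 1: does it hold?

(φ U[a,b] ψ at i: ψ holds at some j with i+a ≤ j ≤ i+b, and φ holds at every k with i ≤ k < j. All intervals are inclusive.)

True

Need some j in [1,3] with (D ∧ A), and (¬B → C) at every k in [1,j-1].
  j=1: (D ∧ A) holds; no prefix to check → satisfied.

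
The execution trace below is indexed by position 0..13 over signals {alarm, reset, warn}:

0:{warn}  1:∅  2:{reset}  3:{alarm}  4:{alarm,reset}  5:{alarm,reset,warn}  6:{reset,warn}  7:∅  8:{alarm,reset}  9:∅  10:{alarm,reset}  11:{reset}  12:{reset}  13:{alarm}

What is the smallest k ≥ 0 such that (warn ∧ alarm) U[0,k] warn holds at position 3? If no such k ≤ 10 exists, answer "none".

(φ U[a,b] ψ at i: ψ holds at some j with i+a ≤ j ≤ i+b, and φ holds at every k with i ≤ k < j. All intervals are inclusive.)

Need earliest j ≥ 3 with warn, and (warn ∧ alarm) at every k in [3,j-1].
  j=3: rhs fails.
  j=4: rhs fails.
  j=5: rhs holds but lhs fails at k=3.
  j=6: rhs holds but lhs fails at k=3.
  j=7: rhs fails.
  j=8: rhs fails.
  j=9: rhs fails.
  j=10: rhs fails.
  j=11: rhs fails.
  j=12: rhs fails.
  j=13: rhs fails.
No witness within the range → none.

none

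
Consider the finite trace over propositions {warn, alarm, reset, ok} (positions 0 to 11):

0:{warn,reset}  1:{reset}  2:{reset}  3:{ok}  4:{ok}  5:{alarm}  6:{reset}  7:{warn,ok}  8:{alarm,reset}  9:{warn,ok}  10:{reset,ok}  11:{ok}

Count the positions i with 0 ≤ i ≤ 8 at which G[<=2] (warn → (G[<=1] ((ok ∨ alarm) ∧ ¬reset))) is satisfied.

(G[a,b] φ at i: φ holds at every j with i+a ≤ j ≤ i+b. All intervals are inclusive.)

Evaluate at each i in [0,8]:
  i=0: ✗ (fails at j=0)
  i=1: ✓ (all of [1,3])
  i=2: ✓ (all of [2,4])
  i=3: ✓ (all of [3,5])
  i=4: ✓ (all of [4,6])
  i=5: ✗ (fails at j=7)
  i=6: ✗ (fails at j=7)
  i=7: ✗ (fails at j=7)
  i=8: ✗ (fails at j=9)
Positions where it holds: {1, 2, 3, 4} → 4.

4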